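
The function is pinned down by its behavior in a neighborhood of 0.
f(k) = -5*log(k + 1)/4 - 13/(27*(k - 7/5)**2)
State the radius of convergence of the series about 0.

The radius of convergence is 1.

Denominator factor (k - 7/5)^2: pole of order 2 at 7/5, modulus 7/5.
Branch term (-5/4)*log(1 - k/(-1)): its argument vanishes at k = -1, a logarithmic branch point, modulus 1.
The radius of convergence is the smallest modulus among the singular points: 1.


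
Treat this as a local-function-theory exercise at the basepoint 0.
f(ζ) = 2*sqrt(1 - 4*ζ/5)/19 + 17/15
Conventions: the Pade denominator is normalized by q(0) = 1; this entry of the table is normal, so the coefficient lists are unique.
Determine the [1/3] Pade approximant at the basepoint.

The Pade approximant has numerator coefficients [353/285, -52269197/84125730]; denominator coefficients [1, -138037/295178, -6714/737945, -2838/3689725].

Taylor coefficients needed (expand at 0): a_0 = 353/285, a_1 = -4/95, a_2 = -4/475, a_3 = -8/2375, a_4 = -4/2375.
Write the denominator as Q(ζ) = 1 + q1*ζ + q2*ζ^2 + q3*ζ^3. Requiring Q*f - P = O(ζ^5) with deg P <= 1 kills the coefficients of ζ^2..ζ^4 in Q*f:
  ζ^2: a_2 + q1*a_1 + q2*a_0 = 0, i.e. -4/475 + (-4/95)*q1 + (353/285)*q2 = 0.
  ζ^3: a_3 + q1*a_2 + q2*a_1 + q3*a_0 = 0, i.e. -8/2375 + (-4/475)*q1 + (-4/95)*q2 + (353/285)*q3 = 0.
  ζ^4: a_4 + q1*a_3 + q2*a_2 + q3*a_1 = 0, i.e. -4/2375 + (-8/2375)*q1 + (-4/475)*q2 + (-4/95)*q3 = 0.
Solving this linear system: q1 = -138037/295178, q2 = -6714/737945, q3 = -2838/3689725.
The numerator is Q*f truncated at degree 1: P0 = a_0 = 353/285; P1 = a_1 + q1*a_0 = -52269197/84125730.


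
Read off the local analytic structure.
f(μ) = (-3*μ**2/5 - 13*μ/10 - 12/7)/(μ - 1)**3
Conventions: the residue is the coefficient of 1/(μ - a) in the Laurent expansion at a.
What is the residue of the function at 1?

The residue is -3/5.

At the order-3 pole 1 set g(μ) = (μ - (1))^3*f(μ) = -3*μ**2/5 - 13*μ/10 - 12/7.
Order-3 pole: residue = g''(a)/2; g''(1) = -6/5, so the residue is -3/5.


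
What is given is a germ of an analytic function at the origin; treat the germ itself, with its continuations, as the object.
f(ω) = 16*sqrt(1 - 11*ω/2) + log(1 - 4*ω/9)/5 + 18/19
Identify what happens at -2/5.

The point is a regular point.

There is no denominator, hence no pole anywhere.
Branch term sqrt(1 - ω/(2/11)): argument at -2/5 is 16/5, nonzero, so -2/5 is not its branch point (a point on a principal cut is still regular for the continued germ).
Branch term log(1 - ω/(9/4)): argument at -2/5 is 53/45, nonzero, so -2/5 is not its branch point (a point on a principal cut is still regular for the continued germ).
So the germ continues analytically to -2/5.


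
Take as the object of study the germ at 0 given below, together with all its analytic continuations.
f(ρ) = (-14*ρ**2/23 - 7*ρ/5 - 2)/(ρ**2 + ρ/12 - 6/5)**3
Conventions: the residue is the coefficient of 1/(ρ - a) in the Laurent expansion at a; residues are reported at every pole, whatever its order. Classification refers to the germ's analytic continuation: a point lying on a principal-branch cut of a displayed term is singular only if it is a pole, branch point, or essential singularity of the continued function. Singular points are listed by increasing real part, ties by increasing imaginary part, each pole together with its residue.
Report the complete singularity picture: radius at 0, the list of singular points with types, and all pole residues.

Radius of convergence at 0: -1/24 + (1/120)*sqrt(17305).
At -1/24 - (1/120)*sqrt(17305): a pole of order 3; residue (1458449280/953526207163)*sqrt(17305).
At -1/24 + (1/120)*sqrt(17305): a pole of order 3; residue -(1458449280/953526207163)*sqrt(17305).

Denominator factor (ρ**2 + ρ/12 - 6/5)^3: discriminant 3461/720, real irrational roots -1/24 + (1/120)*sqrt(17305) and -1/24 - (1/120)*sqrt(17305); poles of order 3, moduli -1/24 + (1/120)*sqrt(17305) and 1/24 + (1/120)*sqrt(17305).
The radius of convergence is the smallest modulus among the singular points: -1/24 + (1/120)*sqrt(17305).
The factor ρ**2 + ρ/12 - 6/5 splits as (ρ - a)(ρ - a') with a = -1/24 - (1/120)*sqrt(17305), a' = -1/24 + (1/120)*sqrt(17305). At the order-3 pole a set g(ρ) = (ρ - a)^3*f(ρ) = [-14*ρ**2/23 - 7*ρ/5 - 2] / (ρ - a')^3.
Order-3 pole: residue = g''(a)/2; g''(-1/24 - (1/120)*sqrt(17305)) = (2916898560/953526207163)*sqrt(17305), so the residue is (1458449280/953526207163)*sqrt(17305).
The factor ρ**2 + ρ/12 - 6/5 splits as (ρ - a)(ρ - a') with a = -1/24 + (1/120)*sqrt(17305), a' = -1/24 - (1/120)*sqrt(17305). At the order-3 pole a set g(ρ) = (ρ - a)^3*f(ρ) = [-14*ρ**2/23 - 7*ρ/5 - 2] / (ρ - a')^3.
Order-3 pole: residue = g''(a)/2; g''(-1/24 + (1/120)*sqrt(17305)) = -(2916898560/953526207163)*sqrt(17305), so the residue is -(1458449280/953526207163)*sqrt(17305).
List the singular points by increasing real part (a conjugate pair: the negative imaginary part first).


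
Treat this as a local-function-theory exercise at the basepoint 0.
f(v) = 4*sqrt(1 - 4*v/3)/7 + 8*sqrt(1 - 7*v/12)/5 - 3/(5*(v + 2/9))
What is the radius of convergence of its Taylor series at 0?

Denominator factor (v + 2/9): pole of order 1 at -2/9, modulus 2/9.
Branch term (4/7)*sqrt(1 - v/(3/4)): its argument vanishes at v = 3/4, a square-root branch point, modulus 3/4.
Branch term (8/5)*sqrt(1 - v/(12/7)): its argument vanishes at v = 12/7, a square-root branch point, modulus 12/7.
The radius of convergence is the smallest modulus among the singular points: 2/9.

The radius of convergence is 2/9.


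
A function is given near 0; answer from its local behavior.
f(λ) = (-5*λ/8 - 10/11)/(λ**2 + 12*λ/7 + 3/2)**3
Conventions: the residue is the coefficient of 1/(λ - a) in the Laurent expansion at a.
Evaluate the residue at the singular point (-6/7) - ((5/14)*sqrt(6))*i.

The residue is -((55223/990000)*sqrt(6))*i.

The factor λ**2 + 12*λ/7 + 3/2 splits as (λ - a)(λ - a') with a = (-6/7) - ((5/14)*sqrt(6))*i, a' = (-6/7) + ((5/14)*sqrt(6))*i. At the order-3 pole a set g(λ) = (λ - a)^3*f(λ) = [-5*λ/8 - 10/11] / (λ - a')^3.
Order-3 pole: residue = g''(a)/2; g''((-6/7) - ((5/14)*sqrt(6))*i) = -((55223/495000)*sqrt(6))*i, so the residue is -((55223/990000)*sqrt(6))*i.


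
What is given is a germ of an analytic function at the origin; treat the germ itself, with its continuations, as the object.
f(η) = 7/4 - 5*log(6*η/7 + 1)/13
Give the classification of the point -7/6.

The term (-5/13)*log(1 - η/(-7/6)) has argument 1 - -7/6/(-7/6) = 0 at -7/6: a logarithmic (infinitely-sheeted) branch point; the remaining terms are analytic or single-valued there.

The point is a logarithmic branch point.


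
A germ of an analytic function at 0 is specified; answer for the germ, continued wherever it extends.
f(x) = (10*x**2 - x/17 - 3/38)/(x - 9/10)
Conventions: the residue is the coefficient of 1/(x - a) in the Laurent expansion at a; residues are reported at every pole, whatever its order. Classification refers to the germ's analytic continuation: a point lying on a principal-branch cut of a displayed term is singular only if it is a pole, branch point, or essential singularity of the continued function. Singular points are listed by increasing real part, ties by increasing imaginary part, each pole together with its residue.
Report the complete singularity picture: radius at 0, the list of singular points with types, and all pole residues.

Denominator factor (x - 9/10): pole of order 1 at 9/10, modulus 9/10.
The radius of convergence is the smallest modulus among the singular points: 9/10.
At the order-1 pole 9/10 set g(x) = (x - (9/10))*f(x) = 10*x**2 - x/17 - 3/38.
Simple pole: residue = g(a) at a = 9/10, which is 25737/3230.

Radius of convergence at 0: 9/10.
At 9/10: a pole of order 1; residue 25737/3230.


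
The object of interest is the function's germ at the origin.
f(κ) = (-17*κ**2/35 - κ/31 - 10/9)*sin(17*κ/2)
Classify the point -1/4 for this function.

There is no denominator, hence no pole anywhere.
The factor sin(17*κ/2) is entire.
So the germ continues analytically to -1/4.

The point is a regular point.


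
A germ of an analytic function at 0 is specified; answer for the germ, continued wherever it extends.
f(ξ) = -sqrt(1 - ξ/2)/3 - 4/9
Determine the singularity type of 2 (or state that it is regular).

The term (-1/3)*sqrt(1 - ξ/(2)) has argument 1 - 2/(2) = 0 at 2: a square-root (algebraic, two-sheeted) branch point; the remaining terms are analytic or single-valued there.

The point is an algebraic (square-root) branch point.


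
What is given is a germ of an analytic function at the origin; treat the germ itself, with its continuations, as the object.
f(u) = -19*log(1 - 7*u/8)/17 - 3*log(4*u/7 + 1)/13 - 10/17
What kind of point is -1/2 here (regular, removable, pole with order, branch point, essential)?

The point is a regular point.

There is no denominator, hence no pole anywhere.
Branch term log(1 - u/(8/7)): argument at -1/2 is 23/16, nonzero, so -1/2 is not its branch point (a point on a principal cut is still regular for the continued germ).
Branch term log(1 - u/(-7/4)): argument at -1/2 is 5/7, nonzero, so -1/2 is not its branch point (a point on a principal cut is still regular for the continued germ).
So the germ continues analytically to -1/2.


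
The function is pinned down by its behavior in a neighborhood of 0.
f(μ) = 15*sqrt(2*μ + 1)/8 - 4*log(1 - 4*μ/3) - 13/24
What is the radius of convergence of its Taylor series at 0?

Branch term (-4)*log(1 - μ/(3/4)): its argument vanishes at μ = 3/4, a logarithmic branch point, modulus 3/4.
Branch term (15/8)*sqrt(1 - μ/(-1/2)): its argument vanishes at μ = -1/2, a square-root branch point, modulus 1/2.
The radius of convergence is the smallest modulus among the singular points: 1/2.

The radius of convergence is 1/2.


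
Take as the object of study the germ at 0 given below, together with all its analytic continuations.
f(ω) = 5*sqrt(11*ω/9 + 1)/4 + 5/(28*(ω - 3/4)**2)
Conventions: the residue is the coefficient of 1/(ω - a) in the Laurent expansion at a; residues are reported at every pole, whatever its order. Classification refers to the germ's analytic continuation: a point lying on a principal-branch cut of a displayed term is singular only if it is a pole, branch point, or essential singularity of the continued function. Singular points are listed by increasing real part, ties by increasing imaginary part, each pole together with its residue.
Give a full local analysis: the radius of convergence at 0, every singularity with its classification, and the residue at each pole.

Radius of convergence at 0: 3/4.
At -9/11: an algebraic (square-root) branch point.
At 3/4: a pole of order 2; residue 0.

Denominator factor (ω - 3/4)^2: pole of order 2 at 3/4, modulus 3/4.
Branch term (5/4)*sqrt(1 - ω/(-9/11)): its argument vanishes at ω = -9/11, a square-root branch point, modulus 9/11.
The radius of convergence is the smallest modulus among the singular points: 3/4.
The branch term is analytic at 3/4 and contributes nothing to the residue; only the rational part matters.
At the order-2 pole 3/4 set g(ω) = (ω - (3/4))^2*(rational part) = 5/28.
Order-2 pole: residue = g'(a); g'(3/4) = 0, so the residue is 0.
List the singular points by increasing real part (a conjugate pair: the negative imaginary part first).


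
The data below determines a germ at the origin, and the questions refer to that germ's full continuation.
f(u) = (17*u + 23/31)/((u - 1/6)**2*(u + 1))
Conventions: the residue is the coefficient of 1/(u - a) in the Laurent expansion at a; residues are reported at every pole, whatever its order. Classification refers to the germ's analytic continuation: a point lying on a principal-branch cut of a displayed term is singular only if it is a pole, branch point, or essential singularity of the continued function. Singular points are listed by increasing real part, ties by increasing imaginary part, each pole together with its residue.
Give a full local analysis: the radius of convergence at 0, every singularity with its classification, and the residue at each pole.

Radius of convergence at 0: 1/6.
At -1: a pole of order 1; residue -2592/217.
At 1/6: a pole of order 2; residue 2592/217.

Denominator factor (u - 1/6)^2: pole of order 2 at 1/6, modulus 1/6.
Denominator factor (u + 1): pole of order 1 at -1, modulus 1.
The radius of convergence is the smallest modulus among the singular points: 1/6.
At the order-1 pole -1 set g(u) = (u - (-1))*f(u) = (17*u + 23/31)/(u - 1/6)**2.
Simple pole: residue = g(a) at a = -1, which is -2592/217.
At the order-2 pole 1/6 set g(u) = (u - (1/6))^2*f(u) = (17*u + 23/31)/(u + 1).
Order-2 pole: residue = g'(a); g'(1/6) = 2592/217, so the residue is 2592/217.
List the singular points by increasing real part (a conjugate pair: the negative imaginary part first).


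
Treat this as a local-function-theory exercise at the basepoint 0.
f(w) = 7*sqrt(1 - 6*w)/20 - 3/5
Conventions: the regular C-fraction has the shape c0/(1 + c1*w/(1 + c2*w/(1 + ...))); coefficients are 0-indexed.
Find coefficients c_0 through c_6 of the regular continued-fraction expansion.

Taylor coefficients (expand at 0): a_0 = -1/4, a_1 = -21/20, a_2 = -63/40, a_3 = -189/40, a_4 = -567/32, a_5 = -11907/160, a_6 = -107163/320.
c0 = a_0 = -1/4. Peel one level at a time: if S = 1 + c*w/S' with S'(0) = 1, then c is the w-coefficient of S and S' = c*w/(S - 1).
S_1 = c0/f = 1 + (-21/5)*w + (567/50)*w^2 + ...; c1 = -21/5.
S_2 = c1*w/(S_1 - 1) = 1 + (27/10)*w + (-9/4)*w^2 + ...; c2 = 27/10.
S_3 = c2*w/(S_2 - 1) = 1 + (5/6)*w + (115/36)*w^2 + ...; c3 = 5/6.
S_4 = c3*w/(S_3 - 1) = 1 + (-23/6)*w + (-9/4)*w^2 + ...; c4 = -23/6.
S_5 = c4*w/(S_4 - 1) = 1 + (-27/46)*w + (-2997/2116)*w^2 + ...; c5 = -27/46.
S_6 = c5*w/(S_5 - 1) = 1 + (-111/46)*w + ...; c6 = -111/46.

The regular C-fraction coefficients are [-1/4, -21/5, 27/10, 5/6, -23/6, -27/46, -111/46].


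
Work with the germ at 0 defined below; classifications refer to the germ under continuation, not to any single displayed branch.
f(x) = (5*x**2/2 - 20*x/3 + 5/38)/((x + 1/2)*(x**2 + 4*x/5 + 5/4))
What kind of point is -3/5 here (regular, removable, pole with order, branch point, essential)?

The point is a regular point.

Denominator factors: x + 1/2 = -1/10 at x = -3/5; x**2 + 4*x/5 + 5/4 = 113/100 at x = -3/5 — none vanishes.
So the germ continues analytically to -3/5.


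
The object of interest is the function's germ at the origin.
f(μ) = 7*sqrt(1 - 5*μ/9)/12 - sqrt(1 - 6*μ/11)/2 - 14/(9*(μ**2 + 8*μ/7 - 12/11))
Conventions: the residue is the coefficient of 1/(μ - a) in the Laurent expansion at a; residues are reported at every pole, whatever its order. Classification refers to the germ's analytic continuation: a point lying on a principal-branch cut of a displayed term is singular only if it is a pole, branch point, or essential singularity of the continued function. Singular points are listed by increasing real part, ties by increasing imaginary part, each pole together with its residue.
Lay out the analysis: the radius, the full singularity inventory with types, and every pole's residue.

Radius of convergence at 0: -4/7 + (2/77)*sqrt(2101).
At -4/7 - (2/77)*sqrt(2101): a pole of order 1; residue (49/3438)*sqrt(2101).
At -4/7 + (2/77)*sqrt(2101): a pole of order 1; residue -(49/3438)*sqrt(2101).
At 9/5: an algebraic (square-root) branch point.
At 11/6: an algebraic (square-root) branch point.

Denominator factor (μ**2 + 8*μ/7 - 12/11): discriminant 3056/539, real irrational roots -4/7 + (2/77)*sqrt(2101) and -4/7 - (2/77)*sqrt(2101); poles of order 1, moduli -4/7 + (2/77)*sqrt(2101) and 4/7 + (2/77)*sqrt(2101).
Branch term (7/12)*sqrt(1 - μ/(9/5)): its argument vanishes at μ = 9/5, a square-root branch point, modulus 9/5.
Branch term (-1/2)*sqrt(1 - μ/(11/6)): its argument vanishes at μ = 11/6, a square-root branch point, modulus 11/6.
The radius of convergence is the smallest modulus among the singular points: -4/7 + (2/77)*sqrt(2101).
The branch terms are analytic at -4/7 - (2/77)*sqrt(2101) and contribute nothing to the residue; only the rational part matters.
The factor μ**2 + 8*μ/7 - 12/11 splits as (μ - a)(μ - a') with a = -4/7 - (2/77)*sqrt(2101), a' = -4/7 + (2/77)*sqrt(2101). At the order-1 pole a set g(μ) = (μ - a)*(rational part) = [-14/9] / (μ - a').
Simple pole: residue = g(a) at a = -4/7 - (2/77)*sqrt(2101), which is (49/3438)*sqrt(2101).
The branch terms are analytic at -4/7 + (2/77)*sqrt(2101) and contribute nothing to the residue; only the rational part matters.
The factor μ**2 + 8*μ/7 - 12/11 splits as (μ - a)(μ - a') with a = -4/7 + (2/77)*sqrt(2101), a' = -4/7 - (2/77)*sqrt(2101). At the order-1 pole a set g(μ) = (μ - a)*(rational part) = [-14/9] / (μ - a').
Simple pole: residue = g(a) at a = -4/7 + (2/77)*sqrt(2101), which is -(49/3438)*sqrt(2101).
List the singular points by increasing real part (a conjugate pair: the negative imaginary part first).


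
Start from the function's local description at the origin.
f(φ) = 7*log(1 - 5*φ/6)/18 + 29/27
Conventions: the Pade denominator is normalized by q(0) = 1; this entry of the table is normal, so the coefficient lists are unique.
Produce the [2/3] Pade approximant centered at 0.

The Pade approximant has numerator coefficients [29/27, -1985/1452, 19735/52272]; denominator coefficients [1, -235/242, 535/2904, 175/52272].

Taylor coefficients needed (expand at 0): a_0 = 29/27, a_1 = -35/108, a_2 = -175/1296, a_3 = -875/11664, a_4 = -4375/93312, a_5 = -4375/139968.
Write the denominator as Q(φ) = 1 + q1*φ + q2*φ^2 + q3*φ^3. Requiring Q*f - P = O(φ^6) with deg P <= 2 kills the coefficients of φ^3..φ^5 in Q*f:
  φ^3: a_3 + q1*a_2 + q2*a_1 + q3*a_0 = 0, i.e. -875/11664 + (-175/1296)*q1 + (-35/108)*q2 + (29/27)*q3 = 0.
  φ^4: a_4 + q1*a_3 + q2*a_2 + q3*a_1 = 0, i.e. -4375/93312 + (-875/11664)*q1 + (-175/1296)*q2 + (-35/108)*q3 = 0.
  φ^5: a_5 + q1*a_4 + q2*a_3 + q3*a_2 = 0, i.e. -4375/139968 + (-4375/93312)*q1 + (-875/11664)*q2 + (-175/1296)*q3 = 0.
Solving this linear system: q1 = -235/242, q2 = 535/2904, q3 = 175/52272.
The numerator is Q*f truncated at degree 2: P0 = a_0 = 29/27; P1 = a_1 + q1*a_0 = -1985/1452; P2 = a_2 + q1*a_1 + q2*a_0 = 19735/52272.


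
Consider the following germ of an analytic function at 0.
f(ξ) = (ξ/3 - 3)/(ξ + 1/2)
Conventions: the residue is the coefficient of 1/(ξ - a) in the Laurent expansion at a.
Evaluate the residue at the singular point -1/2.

The residue is -19/6.

At the order-1 pole -1/2 set g(ξ) = (ξ - (-1/2))*f(ξ) = ξ/3 - 3.
Simple pole: residue = g(a) at a = -1/2, which is -19/6.


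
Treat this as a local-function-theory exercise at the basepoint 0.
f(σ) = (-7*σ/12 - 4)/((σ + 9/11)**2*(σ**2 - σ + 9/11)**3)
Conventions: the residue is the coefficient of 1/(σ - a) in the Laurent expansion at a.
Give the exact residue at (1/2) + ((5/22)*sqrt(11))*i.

The residue is (33659659/65152917) + ((298389392477/407205731250)*sqrt(11))*i.

The factor σ**2 - σ + 9/11 splits as (σ - a)(σ - a') with a = (1/2) + ((5/22)*sqrt(11))*i, a' = (1/2) - ((5/22)*sqrt(11))*i. At the order-3 pole a set g(σ) = (σ - a)^3*f(σ) = [(-7*σ/12 - 4)/(σ + 9/11)**2] / (σ - a')^3.
Order-3 pole: residue = g''(a)/2; g''((1/2) + ((5/22)*sqrt(11))*i) = (67319318/65152917) + ((298389392477/203602865625)*sqrt(11))*i, so the residue is (33659659/65152917) + ((298389392477/407205731250)*sqrt(11))*i.


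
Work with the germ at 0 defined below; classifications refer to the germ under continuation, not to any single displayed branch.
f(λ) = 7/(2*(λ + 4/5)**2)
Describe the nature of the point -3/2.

The point is a regular point.

Denominator factors: λ + 4/5 = -7/10 at λ = -3/2 — none vanishes.
So the germ continues analytically to -3/2.


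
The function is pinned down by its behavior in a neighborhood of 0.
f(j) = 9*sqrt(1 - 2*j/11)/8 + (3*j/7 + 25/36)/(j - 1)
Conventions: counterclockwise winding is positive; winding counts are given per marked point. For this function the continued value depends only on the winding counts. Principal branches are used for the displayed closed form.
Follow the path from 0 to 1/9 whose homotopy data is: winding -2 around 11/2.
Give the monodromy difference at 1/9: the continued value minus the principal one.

Continued minus principal equals 0.

The rational part is single-valued and drops out of the difference; each branch term changes only by its own monodromy.
(9/8)*sqrt(1 - j/(11/2)): winding -2 is even, the square root returns to the same sheet, contribution 0.
Summing the contributions at j = 1/9 gives 0.


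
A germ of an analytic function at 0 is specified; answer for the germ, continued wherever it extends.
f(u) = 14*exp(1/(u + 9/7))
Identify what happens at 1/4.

There is no denominator, hence no pole anywhere.
The essential point of exp(1/(u - (-9/7))) is -9/7, not 1/4.
So the germ continues analytically to 1/4.

The point is a regular point.


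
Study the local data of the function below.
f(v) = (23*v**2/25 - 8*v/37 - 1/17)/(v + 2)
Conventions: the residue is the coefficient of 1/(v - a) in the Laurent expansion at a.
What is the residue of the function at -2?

The residue is 63743/15725.

At the order-1 pole -2 set g(v) = (v - (-2))*f(v) = 23*v**2/25 - 8*v/37 - 1/17.
Simple pole: residue = g(a) at a = -2, which is 63743/15725.


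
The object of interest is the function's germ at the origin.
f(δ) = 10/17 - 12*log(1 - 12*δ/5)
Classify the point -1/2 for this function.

There is no denominator, hence no pole anywhere.
Branch term log(1 - δ/(5/12)): argument at -1/2 is 11/5, nonzero, so -1/2 is not its branch point (a point on a principal cut is still regular for the continued germ).
So the germ continues analytically to -1/2.

The point is a regular point.


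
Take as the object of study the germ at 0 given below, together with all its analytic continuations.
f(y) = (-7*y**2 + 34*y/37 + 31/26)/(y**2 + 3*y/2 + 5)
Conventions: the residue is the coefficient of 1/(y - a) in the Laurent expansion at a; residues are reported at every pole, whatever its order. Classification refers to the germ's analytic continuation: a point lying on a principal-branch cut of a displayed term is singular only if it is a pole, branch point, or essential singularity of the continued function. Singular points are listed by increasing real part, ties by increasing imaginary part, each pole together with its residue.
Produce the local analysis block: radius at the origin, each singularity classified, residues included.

Denominator factor (y**2 + 3*y/2 + 5): discriminant -71/4, complex-conjugate roots (-3/4) + ((1/4)*sqrt(71))*i and (-3/4) - ((1/4)*sqrt(71))*i; poles of order 1, moduli sqrt(5) and sqrt(5).
The radius of convergence is the smallest modulus among the singular points: sqrt(5).
The factor y**2 + 3*y/2 + 5 splits as (y - a)(y - a') with a = (-3/4) - ((1/4)*sqrt(71))*i, a' = (-3/4) + ((1/4)*sqrt(71))*i. At the order-1 pole a set g(y) = (y - a)*f(y) = [-7*y**2 + 34*y/37 + 31/26] / (y - a').
Simple pole: residue = g(a) at a = (-3/4) - ((1/4)*sqrt(71))*i, which is (845/148) + ((106313/136604)*sqrt(71))*i.
The factor y**2 + 3*y/2 + 5 splits as (y - a)(y - a') with a = (-3/4) + ((1/4)*sqrt(71))*i, a' = (-3/4) - ((1/4)*sqrt(71))*i. At the order-1 pole a set g(y) = (y - a)*f(y) = [-7*y**2 + 34*y/37 + 31/26] / (y - a').
Simple pole: residue = g(a) at a = (-3/4) + ((1/4)*sqrt(71))*i, which is (845/148) - ((106313/136604)*sqrt(71))*i.
List the singular points by increasing real part (a conjugate pair: the negative imaginary part first).

Radius of convergence at 0: sqrt(5).
At (-3/4) - ((1/4)*sqrt(71))*i: a pole of order 1; residue (845/148) + ((106313/136604)*sqrt(71))*i.
At (-3/4) + ((1/4)*sqrt(71))*i: a pole of order 1; residue (845/148) - ((106313/136604)*sqrt(71))*i.


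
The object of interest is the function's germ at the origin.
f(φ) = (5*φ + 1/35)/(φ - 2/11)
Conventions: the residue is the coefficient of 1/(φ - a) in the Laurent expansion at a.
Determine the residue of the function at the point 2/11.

At the order-1 pole 2/11 set g(φ) = (φ - (2/11))*f(φ) = 5*φ + 1/35.
Simple pole: residue = g(a) at a = 2/11, which is 361/385.

The residue is 361/385.


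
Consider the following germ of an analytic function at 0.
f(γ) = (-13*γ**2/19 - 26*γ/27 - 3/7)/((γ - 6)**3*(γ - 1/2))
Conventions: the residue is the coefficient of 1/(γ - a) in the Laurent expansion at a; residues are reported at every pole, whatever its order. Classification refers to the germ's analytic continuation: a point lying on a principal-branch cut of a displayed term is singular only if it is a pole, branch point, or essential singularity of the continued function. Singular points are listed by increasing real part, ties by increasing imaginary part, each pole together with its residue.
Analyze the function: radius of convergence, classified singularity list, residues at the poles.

Denominator factor (γ - 1/2): pole of order 1 at 1/2, modulus 1/2.
Denominator factor (γ - 6)^3: pole of order 3 at 6, modulus 6.
The radius of convergence is the smallest modulus among the singular points: 1/2.
At the order-1 pole 1/2 set g(γ) = (γ - (1/2))*f(γ) = (-13*γ**2/19 - 26*γ/27 - 3/7)/(γ - 6)**3.
Simple pole: residue = g(a) at a = 1/2, which is 31058/4779621.
At the order-3 pole 6 set g(γ) = (γ - (6))^3*f(γ) = (-13*γ**2/19 - 26*γ/27 - 3/7)/(γ - 1/2).
Order-3 pole: residue = g''(a)/2; g''(6) = -62116/4779621, so the residue is -31058/4779621.
List the singular points by increasing real part (a conjugate pair: the negative imaginary part first).

Radius of convergence at 0: 1/2.
At 1/2: a pole of order 1; residue 31058/4779621.
At 6: a pole of order 3; residue -31058/4779621.


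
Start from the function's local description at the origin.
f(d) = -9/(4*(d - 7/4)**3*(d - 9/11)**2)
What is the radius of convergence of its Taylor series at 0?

The radius of convergence is 9/11.

Denominator factor (d - 7/4)^3: pole of order 3 at 7/4, modulus 7/4.
Denominator factor (d - 9/11)^2: pole of order 2 at 9/11, modulus 9/11.
The radius of convergence is the smallest modulus among the singular points: 9/11.


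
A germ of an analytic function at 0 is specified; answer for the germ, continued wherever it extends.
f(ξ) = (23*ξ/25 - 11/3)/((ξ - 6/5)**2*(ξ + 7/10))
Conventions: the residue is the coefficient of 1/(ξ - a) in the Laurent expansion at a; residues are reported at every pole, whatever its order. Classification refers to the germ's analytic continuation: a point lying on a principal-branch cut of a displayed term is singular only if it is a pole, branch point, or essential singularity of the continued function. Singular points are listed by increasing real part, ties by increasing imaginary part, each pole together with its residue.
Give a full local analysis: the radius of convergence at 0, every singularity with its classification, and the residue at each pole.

Radius of convergence at 0: 7/10.
At -7/10: a pole of order 1; residue -6466/5415.
At 6/5: a pole of order 2; residue 6466/5415.

Denominator factor (ξ - 6/5)^2: pole of order 2 at 6/5, modulus 6/5.
Denominator factor (ξ + 7/10): pole of order 1 at -7/10, modulus 7/10.
The radius of convergence is the smallest modulus among the singular points: 7/10.
At the order-1 pole -7/10 set g(ξ) = (ξ - (-7/10))*f(ξ) = (23*ξ/25 - 11/3)/(ξ - 6/5)**2.
Simple pole: residue = g(a) at a = -7/10, which is -6466/5415.
At the order-2 pole 6/5 set g(ξ) = (ξ - (6/5))^2*f(ξ) = (23*ξ/25 - 11/3)/(ξ + 7/10).
Order-2 pole: residue = g'(a); g'(6/5) = 6466/5415, so the residue is 6466/5415.
List the singular points by increasing real part (a conjugate pair: the negative imaginary part first).


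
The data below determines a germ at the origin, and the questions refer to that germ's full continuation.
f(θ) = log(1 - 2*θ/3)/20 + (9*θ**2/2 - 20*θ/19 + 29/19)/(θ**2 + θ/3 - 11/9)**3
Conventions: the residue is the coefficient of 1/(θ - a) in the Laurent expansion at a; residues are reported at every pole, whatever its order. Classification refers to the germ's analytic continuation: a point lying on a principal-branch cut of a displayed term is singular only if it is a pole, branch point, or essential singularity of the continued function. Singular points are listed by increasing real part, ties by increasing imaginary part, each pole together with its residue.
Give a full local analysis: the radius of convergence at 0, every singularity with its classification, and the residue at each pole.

Radius of convergence at 0: -1/6 + (1/2)*sqrt(5).
At -1/6 - (1/2)*sqrt(5): a pole of order 3; residue (11/4750)*sqrt(5).
At -1/6 + (1/2)*sqrt(5): a pole of order 3; residue -(11/4750)*sqrt(5).
At 3/2: a logarithmic branch point.

Denominator factor (θ**2 + θ/3 - 11/9)^3: discriminant 5, real irrational roots -1/6 + (1/2)*sqrt(5) and -1/6 - (1/2)*sqrt(5); poles of order 3, moduli -1/6 + (1/2)*sqrt(5) and 1/6 + (1/2)*sqrt(5).
Branch term (1/20)*log(1 - θ/(3/2)): its argument vanishes at θ = 3/2, a logarithmic branch point, modulus 3/2.
The radius of convergence is the smallest modulus among the singular points: -1/6 + (1/2)*sqrt(5).
The branch term is analytic at -1/6 - (1/2)*sqrt(5) and contributes nothing to the residue; only the rational part matters.
The factor θ**2 + θ/3 - 11/9 splits as (θ - a)(θ - a') with a = -1/6 - (1/2)*sqrt(5), a' = -1/6 + (1/2)*sqrt(5). At the order-3 pole a set g(θ) = (θ - a)^3*(rational part) = [9*θ**2/2 - 20*θ/19 + 29/19] / (θ - a')^3.
Order-3 pole: residue = g''(a)/2; g''(-1/6 - (1/2)*sqrt(5)) = (11/2375)*sqrt(5), so the residue is (11/4750)*sqrt(5).
The branch term is analytic at -1/6 + (1/2)*sqrt(5) and contributes nothing to the residue; only the rational part matters.
The factor θ**2 + θ/3 - 11/9 splits as (θ - a)(θ - a') with a = -1/6 + (1/2)*sqrt(5), a' = -1/6 - (1/2)*sqrt(5). At the order-3 pole a set g(θ) = (θ - a)^3*(rational part) = [9*θ**2/2 - 20*θ/19 + 29/19] / (θ - a')^3.
Order-3 pole: residue = g''(a)/2; g''(-1/6 + (1/2)*sqrt(5)) = -(11/2375)*sqrt(5), so the residue is -(11/4750)*sqrt(5).
List the singular points by increasing real part (a conjugate pair: the negative imaginary part first).


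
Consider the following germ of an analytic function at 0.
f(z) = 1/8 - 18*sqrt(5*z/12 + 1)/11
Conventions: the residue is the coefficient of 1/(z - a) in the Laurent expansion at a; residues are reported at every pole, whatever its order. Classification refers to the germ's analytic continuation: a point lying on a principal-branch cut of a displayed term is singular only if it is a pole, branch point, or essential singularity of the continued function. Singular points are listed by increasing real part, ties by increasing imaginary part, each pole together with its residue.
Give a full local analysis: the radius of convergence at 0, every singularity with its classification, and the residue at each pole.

Radius of convergence at 0: 12/5.
At -12/5: an algebraic (square-root) branch point.

Branch term (-18/11)*sqrt(1 - z/(-12/5)): its argument vanishes at z = -12/5, a square-root branch point, modulus 12/5.
The radius of convergence is the smallest modulus among the singular points: 12/5.


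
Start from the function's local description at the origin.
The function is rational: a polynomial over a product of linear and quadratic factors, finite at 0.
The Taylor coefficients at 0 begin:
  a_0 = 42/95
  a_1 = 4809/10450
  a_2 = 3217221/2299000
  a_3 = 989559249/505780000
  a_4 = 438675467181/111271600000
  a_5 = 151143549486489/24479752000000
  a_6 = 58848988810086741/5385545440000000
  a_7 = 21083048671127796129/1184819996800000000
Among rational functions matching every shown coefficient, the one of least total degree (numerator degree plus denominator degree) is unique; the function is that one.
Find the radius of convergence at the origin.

No rational of total degree below 4 reproduces all 8 coefficients; solving the [0/4] Pade equations on them gives f(h) = 7/(19*(h**2 + 4*h/11 - 5/4)*(h**2 + h/2 - 2/3)), whose expansion matches every shown term.
Denominator factor (h**2 + h/2 - 2/3): discriminant 35/12, real irrational roots -1/4 + (1/12)*sqrt(105) and -1/4 - (1/12)*sqrt(105); poles of order 1, moduli -1/4 + (1/12)*sqrt(105) and 1/4 + (1/12)*sqrt(105).
Denominator factor (h**2 + 4*h/11 - 5/4): discriminant 621/121, real irrational roots -2/11 + (3/22)*sqrt(69) and -2/11 - (3/22)*sqrt(69); poles of order 1, moduli -2/11 + (3/22)*sqrt(69) and 2/11 + (3/22)*sqrt(69).
The radius of convergence is the smallest modulus among the singular points: -1/4 + (1/12)*sqrt(105).

The radius of convergence is -1/4 + (1/12)*sqrt(105).


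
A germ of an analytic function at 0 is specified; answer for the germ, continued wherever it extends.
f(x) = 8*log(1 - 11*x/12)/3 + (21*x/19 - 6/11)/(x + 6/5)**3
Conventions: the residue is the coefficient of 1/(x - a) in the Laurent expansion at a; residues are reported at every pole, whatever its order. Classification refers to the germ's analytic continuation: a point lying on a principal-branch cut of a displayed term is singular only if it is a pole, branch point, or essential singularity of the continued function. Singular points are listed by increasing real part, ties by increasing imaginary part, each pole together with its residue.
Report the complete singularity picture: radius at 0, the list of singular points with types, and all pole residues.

Denominator factor (x + 6/5)^3: pole of order 3 at -6/5, modulus 6/5.
Branch term (8/3)*log(1 - x/(12/11)): its argument vanishes at x = 12/11, a logarithmic branch point, modulus 12/11.
The radius of convergence is the smallest modulus among the singular points: 12/11.
The branch term is analytic at -6/5 and contributes nothing to the residue; only the rational part matters.
At the order-3 pole -6/5 set g(x) = (x - (-6/5))^3*(rational part) = 21*x/19 - 6/11.
Order-3 pole: residue = g''(a)/2; g''(-6/5) = 0, so the residue is 0.
List the singular points by increasing real part (a conjugate pair: the negative imaginary part first).

Radius of convergence at 0: 12/11.
At -6/5: a pole of order 3; residue 0.
At 12/11: a logarithmic branch point.


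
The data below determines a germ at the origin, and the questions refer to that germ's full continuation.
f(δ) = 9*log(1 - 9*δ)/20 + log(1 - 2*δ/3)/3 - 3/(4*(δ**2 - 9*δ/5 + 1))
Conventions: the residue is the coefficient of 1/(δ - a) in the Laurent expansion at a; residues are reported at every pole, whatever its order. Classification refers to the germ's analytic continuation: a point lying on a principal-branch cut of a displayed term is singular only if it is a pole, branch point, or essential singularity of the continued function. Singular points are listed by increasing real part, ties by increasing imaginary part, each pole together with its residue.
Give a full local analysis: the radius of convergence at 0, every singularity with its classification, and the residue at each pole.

Denominator factor (δ**2 - 9*δ/5 + 1): discriminant -19/25, complex-conjugate roots (9/10) + ((1/10)*sqrt(19))*i and (9/10) - ((1/10)*sqrt(19))*i; poles of order 1, moduli 1 and 1.
Branch term (1/3)*log(1 - δ/(3/2)): its argument vanishes at δ = 3/2, a logarithmic branch point, modulus 3/2.
Branch term (9/20)*log(1 - δ/(1/9)): its argument vanishes at δ = 1/9, a logarithmic branch point, modulus 1/9.
The radius of convergence is the smallest modulus among the singular points: 1/9.
The branch terms are analytic at (9/10) - ((1/10)*sqrt(19))*i and contribute nothing to the residue; only the rational part matters.
The factor δ**2 - 9*δ/5 + 1 splits as (δ - a)(δ - a') with a = (9/10) - ((1/10)*sqrt(19))*i, a' = (9/10) + ((1/10)*sqrt(19))*i. At the order-1 pole a set g(δ) = (δ - a)*(rational part) = [-3/4] / (δ - a').
Simple pole: residue = g(a) at a = (9/10) - ((1/10)*sqrt(19))*i, which is -((15/76)*sqrt(19))*i.
The branch terms are analytic at (9/10) + ((1/10)*sqrt(19))*i and contribute nothing to the residue; only the rational part matters.
The factor δ**2 - 9*δ/5 + 1 splits as (δ - a)(δ - a') with a = (9/10) + ((1/10)*sqrt(19))*i, a' = (9/10) - ((1/10)*sqrt(19))*i. At the order-1 pole a set g(δ) = (δ - a)*(rational part) = [-3/4] / (δ - a').
Simple pole: residue = g(a) at a = (9/10) + ((1/10)*sqrt(19))*i, which is ((15/76)*sqrt(19))*i.
List the singular points by increasing real part (a conjugate pair: the negative imaginary part first).

Radius of convergence at 0: 1/9.
At 1/9: a logarithmic branch point.
At (9/10) - ((1/10)*sqrt(19))*i: a pole of order 1; residue -((15/76)*sqrt(19))*i.
At (9/10) + ((1/10)*sqrt(19))*i: a pole of order 1; residue ((15/76)*sqrt(19))*i.
At 3/2: a logarithmic branch point.


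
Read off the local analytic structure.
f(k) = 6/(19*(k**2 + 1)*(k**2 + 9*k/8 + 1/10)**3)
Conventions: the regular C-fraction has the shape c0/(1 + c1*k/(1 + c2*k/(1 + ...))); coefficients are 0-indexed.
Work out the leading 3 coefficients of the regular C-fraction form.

Taylor coefficients (expand at 0): a_0 = 6000/19, a_1 = -202500/19, a_2 = 4370250/19.
c0 = a_0 = 6000/19. Peel one level at a time: if S = 1 + c*k/S' with S'(0) = 1, then c is the k-coefficient of S and S' = c*k/(S - 1).
S_1 = c0/f = 1 + (135/4)*k + (6571/16)*k^2 + ...; c1 = 135/4.
S_2 = c1*k/(S_1 - 1) = 1 + (-6571/540)*k + ...; c2 = -6571/540.

The regular C-fraction coefficients are [6000/19, 135/4, -6571/540].


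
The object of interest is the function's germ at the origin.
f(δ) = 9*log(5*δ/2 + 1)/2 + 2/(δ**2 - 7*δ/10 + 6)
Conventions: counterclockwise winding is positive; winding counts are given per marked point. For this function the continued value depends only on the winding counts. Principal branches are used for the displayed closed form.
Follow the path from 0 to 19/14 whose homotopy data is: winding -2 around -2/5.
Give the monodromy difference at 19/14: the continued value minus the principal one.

Continued minus principal equals -(18)*pi*i.

The rational part is single-valued and drops out of the difference; each branch term changes only by its own monodromy.
(9/2)*log(1 - δ/(-2/5)): each positive loop around -2/5 adds 2*pi*i to the log, so winding -2 contributes (9/2)*(-2)*2*pi*i = -(18)*pi*i.
Summing the contributions at δ = 19/14 gives -(18)*pi*i.


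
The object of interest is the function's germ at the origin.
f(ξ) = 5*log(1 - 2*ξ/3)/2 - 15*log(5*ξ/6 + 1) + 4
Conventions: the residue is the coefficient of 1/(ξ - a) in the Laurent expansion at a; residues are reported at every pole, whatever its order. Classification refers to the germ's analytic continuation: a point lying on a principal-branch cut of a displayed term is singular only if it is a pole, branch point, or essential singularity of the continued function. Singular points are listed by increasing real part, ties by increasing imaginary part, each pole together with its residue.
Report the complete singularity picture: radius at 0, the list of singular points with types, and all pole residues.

Radius of convergence at 0: 6/5.
At -6/5: a logarithmic branch point.
At 3/2: a logarithmic branch point.

Branch term (-15)*log(1 - ξ/(-6/5)): its argument vanishes at ξ = -6/5, a logarithmic branch point, modulus 6/5.
Branch term (5/2)*log(1 - ξ/(3/2)): its argument vanishes at ξ = 3/2, a logarithmic branch point, modulus 3/2.
The radius of convergence is the smallest modulus among the singular points: 6/5.
List the singular points by increasing real part (a conjugate pair: the negative imaginary part first).


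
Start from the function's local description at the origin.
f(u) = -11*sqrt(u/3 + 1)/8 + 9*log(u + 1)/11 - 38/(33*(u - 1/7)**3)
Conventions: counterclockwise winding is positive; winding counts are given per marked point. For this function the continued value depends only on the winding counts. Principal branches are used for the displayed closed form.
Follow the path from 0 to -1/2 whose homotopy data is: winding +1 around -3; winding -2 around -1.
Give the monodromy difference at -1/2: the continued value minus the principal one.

The rational part is single-valued and drops out of the difference; each branch term changes only by its own monodromy.
(9/11)*log(1 - u/(-1)): each positive loop around -1 adds 2*pi*i to the log, so winding -2 contributes (9/11)*(-2)*2*pi*i = -(36/11)*pi*i.
(-11/8)*sqrt(1 - u/(-3)): winding +1 is odd, the square root flips sign, contributing -2*(-11/8)*sqrt(1 - (-1/2)/(-3)) = -2*(-11/8)*sqrt(5/6) = (11/24)*sqrt(30).
Summing the contributions at u = -1/2 gives ((11/24)*sqrt(30)) - ((36/11)*pi)*i.

Continued minus principal equals ((11/24)*sqrt(30)) - ((36/11)*pi)*i.
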